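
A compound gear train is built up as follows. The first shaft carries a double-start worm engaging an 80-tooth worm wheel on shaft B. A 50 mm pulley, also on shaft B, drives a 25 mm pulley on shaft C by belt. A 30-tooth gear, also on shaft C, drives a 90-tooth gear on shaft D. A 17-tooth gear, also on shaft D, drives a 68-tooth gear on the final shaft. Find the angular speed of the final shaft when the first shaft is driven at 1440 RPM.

the first shaft → shaft B (worm, 80/2): 1440 ÷ 40 = 36 RPM
shaft B → shaft C (belt, 25/50): 36 ÷ 0.5 = 72 RPM
shaft C → shaft D (gear mesh, 90/30): 72 ÷ 3 = 24 RPM
shaft D → the final shaft (gear mesh, 68/17): 24 ÷ 4 = 6 RPM

6 RPM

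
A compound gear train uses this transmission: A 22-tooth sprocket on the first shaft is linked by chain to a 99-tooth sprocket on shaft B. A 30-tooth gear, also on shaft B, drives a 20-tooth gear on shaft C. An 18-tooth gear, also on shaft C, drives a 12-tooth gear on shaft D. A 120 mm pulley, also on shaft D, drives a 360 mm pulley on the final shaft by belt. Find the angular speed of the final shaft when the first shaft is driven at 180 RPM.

30 RPM

Chain: ratio = 99/22 = 4.5, so shaft B turns at 180 / 4.5 = 40 RPM.
Gear mesh: ratio = 20/30 = 0.66667, so shaft C turns at 40 / 0.66667 = 60 RPM.
Gear mesh: ratio = 12/18 = 0.66667, so shaft D turns at 60 / 0.66667 = 90 RPM.
Belt: ratio = 360/120 = 3, so the final shaft turns at 90 / 3 = 30 RPM.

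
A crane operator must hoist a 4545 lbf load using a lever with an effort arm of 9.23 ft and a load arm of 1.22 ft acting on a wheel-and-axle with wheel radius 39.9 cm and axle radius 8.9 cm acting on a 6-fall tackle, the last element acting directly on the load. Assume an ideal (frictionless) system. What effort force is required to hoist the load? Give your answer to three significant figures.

Lever MA = effort arm / load arm = 9.23/1.22 = 7.5656.
Wheel-and-axle MA = R/r = 39.9/8.9 = 4.4831.
Block-and-tackle MA = number of supporting rope parts = 6.
Combined ideal MA = 7.5656 × 4.4831 × 6 = 203.51.
Effort = load / MA = 4545 / 203.51 = 22.334 lbf.

22.3 lbf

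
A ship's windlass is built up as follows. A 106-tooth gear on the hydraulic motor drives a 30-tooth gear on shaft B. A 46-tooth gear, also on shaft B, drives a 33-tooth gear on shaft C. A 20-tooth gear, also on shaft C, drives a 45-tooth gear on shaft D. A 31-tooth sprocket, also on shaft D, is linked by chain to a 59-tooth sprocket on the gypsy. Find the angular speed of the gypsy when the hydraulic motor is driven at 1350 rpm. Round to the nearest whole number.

Gear mesh: ratio = 30/106 = 0.28302, so shaft B turns at 1350 / 0.28302 = 4770 rpm.
Gear mesh: ratio = 33/46 = 0.71739, so shaft C turns at 4770 / 0.71739 = 6649.1 rpm.
Gear mesh: ratio = 45/20 = 2.25, so shaft D turns at 6649.1 / 2.25 = 2955.2 rpm.
Chain: ratio = 59/31 = 1.9032, so the gypsy turns at 2955.2 / 1.9032 = 1552.7 rpm.

1553 rpm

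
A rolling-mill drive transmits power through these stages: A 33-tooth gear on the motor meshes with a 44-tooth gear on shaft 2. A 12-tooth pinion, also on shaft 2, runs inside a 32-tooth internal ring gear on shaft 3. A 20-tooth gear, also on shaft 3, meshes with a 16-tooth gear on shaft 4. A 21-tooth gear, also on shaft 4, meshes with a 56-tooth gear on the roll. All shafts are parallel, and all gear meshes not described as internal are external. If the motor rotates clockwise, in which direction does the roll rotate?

counterclockwise

the motor → shaft 2: external mesh, 1 reversal → CCW.
shaft 2 → shaft 3: internal mesh, same direction → CCW.
shaft 3 → shaft 4: external mesh, 1 reversal → CW.
shaft 4 → the roll: external mesh, 1 reversal → CCW.
3 reversals in total — an odd number — so the roll turns opposite to the motor.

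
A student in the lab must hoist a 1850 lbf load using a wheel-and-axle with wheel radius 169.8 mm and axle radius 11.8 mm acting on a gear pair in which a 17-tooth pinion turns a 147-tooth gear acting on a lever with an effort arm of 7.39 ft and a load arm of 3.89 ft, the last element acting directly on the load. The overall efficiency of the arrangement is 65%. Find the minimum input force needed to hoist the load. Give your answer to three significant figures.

Wheel-and-axle MA = R/r = 169.8/11.8 = 14.39.
Gear pair MA = 147/17 = 8.6471.
Lever MA = effort arm / load arm = 7.39/3.89 = 1.8997.
Combined ideal MA = 14.39 × 8.6471 × 1.8997 = 236.38.
Actual MA = 236.38 × 0.65 = 153.65.
Effort = load / actual MA = 1850 / 153.65 = 12.04 lbf.

12.0 lbf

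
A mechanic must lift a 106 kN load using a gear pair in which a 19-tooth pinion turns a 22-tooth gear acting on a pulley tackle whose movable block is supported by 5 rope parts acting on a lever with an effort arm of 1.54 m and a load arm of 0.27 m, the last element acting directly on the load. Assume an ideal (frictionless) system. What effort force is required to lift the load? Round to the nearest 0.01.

Gear pair MA = 22/19 = 1.1579.
Block-and-tackle MA = number of supporting rope parts = 5.
Lever MA = effort arm / load arm = 1.54/0.27 = 5.7037.
Combined ideal MA = 1.1579 × 5 × 5.7037 = 33.021.
Effort = load / MA = 106 / 33.021 = 3.21 kN.

3.21 kN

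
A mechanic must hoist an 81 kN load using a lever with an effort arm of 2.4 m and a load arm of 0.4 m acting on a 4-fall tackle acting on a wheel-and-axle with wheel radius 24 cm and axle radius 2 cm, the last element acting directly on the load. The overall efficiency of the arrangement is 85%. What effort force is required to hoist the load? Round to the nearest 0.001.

Lever MA = effort arm / load arm = 2.4/0.4 = 6.
Block-and-tackle MA = number of supporting rope parts = 4.
Wheel-and-axle MA = R/r = 24/2 = 12.
Combined ideal MA = 6 × 4 × 12 = 288.
Actual MA = 288 × 0.85 = 244.8.
Effort = load / actual MA = 81 / 244.8 = 0.33088 kN.

0.331 kN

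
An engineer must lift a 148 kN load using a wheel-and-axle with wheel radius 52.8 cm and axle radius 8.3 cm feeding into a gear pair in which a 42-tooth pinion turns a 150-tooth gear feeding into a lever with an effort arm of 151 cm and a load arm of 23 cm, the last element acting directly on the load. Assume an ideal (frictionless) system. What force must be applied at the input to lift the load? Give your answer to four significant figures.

0.9922 kN

Wheel-and-axle MA = R/r = 52.8/8.3 = 6.3614.
Gear pair MA = 150/42 = 3.5714.
Lever MA = effort arm / load arm = 151/23 = 6.5652.
Combined ideal MA = 6.3614 × 3.5714 × 6.5652 = 149.16.
Effort = load / MA = 148 / 149.16 = 0.99224 kN.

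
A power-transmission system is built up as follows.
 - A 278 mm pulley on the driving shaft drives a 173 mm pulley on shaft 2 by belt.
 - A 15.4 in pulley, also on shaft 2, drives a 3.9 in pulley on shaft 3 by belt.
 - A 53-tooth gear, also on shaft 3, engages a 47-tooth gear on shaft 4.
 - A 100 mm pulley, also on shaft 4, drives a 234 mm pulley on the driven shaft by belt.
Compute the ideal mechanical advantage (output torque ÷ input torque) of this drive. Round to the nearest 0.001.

0.327

Each stage contributes driven/driver: belt 173/278 = 0.6223, belt 3.9/15.4 = 0.25325, gear mesh 47/53 = 0.88679, belt 234/100 = 2.34.
Overall: 0.6223 × 0.25325 × 0.88679 × 2.34 = 0.32703.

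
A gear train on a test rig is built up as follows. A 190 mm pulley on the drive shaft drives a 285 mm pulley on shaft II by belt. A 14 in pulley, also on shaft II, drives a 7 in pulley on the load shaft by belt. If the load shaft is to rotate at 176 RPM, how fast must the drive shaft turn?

Overall ratio R = 1.5 × 0.5 = 0.75.
Required input speed = output speed × R = 176 × 0.75 = 132 RPM.

132 RPM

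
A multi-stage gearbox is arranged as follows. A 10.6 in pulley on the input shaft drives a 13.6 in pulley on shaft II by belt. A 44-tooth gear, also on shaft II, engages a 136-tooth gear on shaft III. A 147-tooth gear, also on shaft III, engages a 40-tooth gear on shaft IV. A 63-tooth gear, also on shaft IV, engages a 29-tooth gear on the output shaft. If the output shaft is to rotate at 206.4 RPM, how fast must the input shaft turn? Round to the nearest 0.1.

Overall ratio R = 1.283 × 3.0909 × 0.27211 × 0.46032 = 0.49673.
Required input speed = output speed × R = 206.4 × 0.49673 = 102.52 RPM.

102.5 RPM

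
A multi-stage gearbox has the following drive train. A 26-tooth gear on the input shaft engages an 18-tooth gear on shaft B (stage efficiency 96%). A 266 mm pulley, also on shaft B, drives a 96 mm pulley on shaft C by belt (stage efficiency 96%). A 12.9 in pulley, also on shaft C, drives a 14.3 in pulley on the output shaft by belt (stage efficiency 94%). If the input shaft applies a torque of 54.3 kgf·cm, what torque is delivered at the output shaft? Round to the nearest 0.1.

gear mesh 18/26 = 0.69231 → τ = 54.3·0.69231·0.96 = 36.089 kgf·cm
belt 96/266 = 0.3609 → τ = 36.089·0.3609·0.96 = 12.503 kgf·cm
belt 14.3/12.9 = 1.1085 → τ = 12.503·1.1085·0.94 = 13.029 kgf·cm

13.0 kgf·cm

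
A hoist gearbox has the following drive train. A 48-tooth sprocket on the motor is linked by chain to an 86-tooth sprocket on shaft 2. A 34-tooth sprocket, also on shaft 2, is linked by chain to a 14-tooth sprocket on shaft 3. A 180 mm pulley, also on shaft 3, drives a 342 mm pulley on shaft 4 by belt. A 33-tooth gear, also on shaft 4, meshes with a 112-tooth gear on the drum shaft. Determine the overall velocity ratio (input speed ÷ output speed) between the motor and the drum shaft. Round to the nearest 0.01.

4.76

Each stage contributes driven/driver: chain 86/48 = 1.7917, chain 14/34 = 0.41176, belt 342/180 = 1.9, gear mesh 112/33 = 3.3939.
Overall: 1.7917 × 0.41176 × 1.9 × 3.3939 = 4.7573.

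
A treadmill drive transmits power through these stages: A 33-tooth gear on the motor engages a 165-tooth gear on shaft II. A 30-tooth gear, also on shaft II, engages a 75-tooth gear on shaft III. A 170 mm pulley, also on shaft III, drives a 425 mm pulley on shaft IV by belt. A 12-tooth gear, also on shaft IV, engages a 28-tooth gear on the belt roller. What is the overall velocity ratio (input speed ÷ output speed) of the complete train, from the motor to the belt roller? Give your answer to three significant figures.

72.9

Each stage contributes driven/driver: gear mesh 165/33 = 5, gear mesh 75/30 = 2.5, belt 425/170 = 2.5, gear mesh 28/12 = 2.3333.
Overall: 5 × 2.5 × 2.5 × 2.3333 = 72.917.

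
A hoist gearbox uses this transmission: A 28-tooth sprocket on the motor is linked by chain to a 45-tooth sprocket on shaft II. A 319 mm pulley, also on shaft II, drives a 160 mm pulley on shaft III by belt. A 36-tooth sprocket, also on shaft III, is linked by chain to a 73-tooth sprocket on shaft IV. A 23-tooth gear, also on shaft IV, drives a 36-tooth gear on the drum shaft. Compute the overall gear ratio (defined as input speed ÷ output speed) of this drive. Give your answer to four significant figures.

2.558

Each stage contributes driven/driver: chain 45/28 = 1.6071, belt 160/319 = 0.50157, chain 73/36 = 2.0278, gear mesh 36/23 = 1.5652.
Overall: 1.6071 × 0.50157 × 2.0278 × 1.5652 = 2.5585.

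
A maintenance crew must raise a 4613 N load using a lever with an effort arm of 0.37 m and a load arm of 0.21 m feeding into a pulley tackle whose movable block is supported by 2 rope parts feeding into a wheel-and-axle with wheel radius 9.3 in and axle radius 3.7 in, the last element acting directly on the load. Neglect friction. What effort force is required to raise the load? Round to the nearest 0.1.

520.8 N

Lever MA = effort arm / load arm = 0.37/0.21 = 1.7619.
Block-and-tackle MA = number of supporting rope parts = 2.
Wheel-and-axle MA = R/r = 9.3/3.7 = 2.5135.
Combined ideal MA = 1.7619 × 2 × 2.5135 = 8.8571.
Effort = load / MA = 4613 / 8.8571 = 520.82 N.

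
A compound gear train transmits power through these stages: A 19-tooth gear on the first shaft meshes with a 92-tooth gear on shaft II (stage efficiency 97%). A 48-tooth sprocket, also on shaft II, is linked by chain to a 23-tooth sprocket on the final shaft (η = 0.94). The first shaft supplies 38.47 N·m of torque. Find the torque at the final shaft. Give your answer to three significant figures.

After the gear mesh (92/19): 38.47 × 4.8421 × 0.97 = 180.69 N·m
After the chain (23/48): 180.69 × 0.47917 × 0.94 = 81.385 N·m

81.4 N·m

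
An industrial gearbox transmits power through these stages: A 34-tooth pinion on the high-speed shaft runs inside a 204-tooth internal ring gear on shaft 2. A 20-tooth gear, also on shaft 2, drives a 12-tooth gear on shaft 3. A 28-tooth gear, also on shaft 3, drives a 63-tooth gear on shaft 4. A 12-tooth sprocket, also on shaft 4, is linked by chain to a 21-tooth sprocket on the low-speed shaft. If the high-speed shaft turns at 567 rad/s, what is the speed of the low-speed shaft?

40 rad/s

Internal gear: ratio = 204/34 = 6, so shaft 2 turns at 567 / 6 = 94.5 rad/s.
Gear mesh: ratio = 12/20 = 0.6, so shaft 3 turns at 94.5 / 0.6 = 157.5 rad/s.
Gear mesh: ratio = 63/28 = 2.25, so shaft 4 turns at 157.5 / 2.25 = 70 rad/s.
Chain: ratio = 21/12 = 1.75, so the low-speed shaft turns at 70 / 1.75 = 40 rad/s.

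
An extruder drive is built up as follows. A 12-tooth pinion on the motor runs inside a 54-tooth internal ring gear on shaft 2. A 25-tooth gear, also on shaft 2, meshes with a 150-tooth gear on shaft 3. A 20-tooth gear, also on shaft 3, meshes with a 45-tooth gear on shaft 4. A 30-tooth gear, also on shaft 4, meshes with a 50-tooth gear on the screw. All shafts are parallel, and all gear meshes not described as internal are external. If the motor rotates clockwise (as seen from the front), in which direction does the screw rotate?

anticlockwise

the motor → shaft 2: internal mesh, same direction → CW.
shaft 2 → shaft 3: external mesh, 1 reversal → CCW.
shaft 3 → shaft 4: external mesh, 1 reversal → CW.
shaft 4 → the screw: external mesh, 1 reversal → CCW.
3 reversals in total — an odd number — so the screw turns opposite to the motor.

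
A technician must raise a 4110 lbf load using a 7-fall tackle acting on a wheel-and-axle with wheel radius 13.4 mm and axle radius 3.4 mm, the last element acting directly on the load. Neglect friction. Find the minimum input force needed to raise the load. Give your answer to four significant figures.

149.0 lbf

Block-and-tackle MA = number of supporting rope parts = 7.
Wheel-and-axle MA = R/r = 13.4/3.4 = 3.9412.
Combined ideal MA = 7 × 3.9412 = 27.588.
Effort = load / MA = 4110 / 27.588 = 148.98 lbf.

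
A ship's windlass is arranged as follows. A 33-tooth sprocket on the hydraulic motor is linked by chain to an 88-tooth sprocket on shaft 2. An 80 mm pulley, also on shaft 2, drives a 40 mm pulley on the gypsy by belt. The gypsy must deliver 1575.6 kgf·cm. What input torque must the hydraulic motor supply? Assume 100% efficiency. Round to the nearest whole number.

Overall ratio R = 2.6667 × 0.5 = 1.3333.
Input torque = output torque / R = 1575.6 / 1.3333 = 1181.7 kgf·cm.

1182 kgf·cm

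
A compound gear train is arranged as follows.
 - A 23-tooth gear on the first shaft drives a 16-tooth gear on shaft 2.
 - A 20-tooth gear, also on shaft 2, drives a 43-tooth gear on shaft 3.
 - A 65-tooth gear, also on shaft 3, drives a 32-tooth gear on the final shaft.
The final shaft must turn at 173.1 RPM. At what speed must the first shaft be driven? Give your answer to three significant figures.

127 RPM

Overall ratio R = 0.69565 × 2.15 × 0.49231 = 0.73632.
Required input speed = output speed × R = 173.1 × 0.73632 = 127.46 RPM.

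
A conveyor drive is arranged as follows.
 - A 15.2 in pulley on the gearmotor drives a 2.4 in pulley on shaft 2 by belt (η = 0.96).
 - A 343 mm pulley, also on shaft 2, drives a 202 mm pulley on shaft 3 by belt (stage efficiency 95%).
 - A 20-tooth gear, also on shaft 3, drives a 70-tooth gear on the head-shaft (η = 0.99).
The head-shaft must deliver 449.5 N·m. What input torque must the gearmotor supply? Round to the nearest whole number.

Overall ratio R = 0.15789 × 0.58892 × 3.5 = 0.32546; overall efficiency η = 0.96 × 0.95 × 0.99 = 0.9029.
Input torque = output torque / (R × η) = 449.5 / (0.32546 × 0.9029) = 1529.7 N·m.

1530 N·m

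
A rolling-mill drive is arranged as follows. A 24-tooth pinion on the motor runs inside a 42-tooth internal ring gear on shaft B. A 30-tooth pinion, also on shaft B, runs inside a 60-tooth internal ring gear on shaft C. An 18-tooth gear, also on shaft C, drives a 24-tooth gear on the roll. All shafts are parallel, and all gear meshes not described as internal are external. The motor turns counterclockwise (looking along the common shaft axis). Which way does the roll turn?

the motor → shaft B: internal mesh, same direction → CCW.
shaft B → shaft C: internal mesh, same direction → CCW.
shaft C → the roll: external mesh, 1 reversal → CW.
1 reversal in total — an odd number — so the roll turns opposite to the motor.

clockwise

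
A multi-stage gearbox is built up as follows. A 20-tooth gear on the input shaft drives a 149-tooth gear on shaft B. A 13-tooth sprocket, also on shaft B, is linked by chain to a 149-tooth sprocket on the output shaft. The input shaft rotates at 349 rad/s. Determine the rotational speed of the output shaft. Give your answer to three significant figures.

Gear mesh: ratio = 149/20 = 7.45, so shaft B turns at 349 / 7.45 = 46.846 rad/s.
Chain: ratio = 149/13 = 11.462, so the output shaft turns at 46.846 / 11.462 = 4.0872 rad/s.

4.09 rad/s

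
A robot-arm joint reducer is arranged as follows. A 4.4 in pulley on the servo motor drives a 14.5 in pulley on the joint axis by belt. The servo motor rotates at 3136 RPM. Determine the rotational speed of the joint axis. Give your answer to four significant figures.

951.6 RPM

Belt: ratio = 14.5/4.4 = 3.2955, so the joint axis turns at 3136 / 3.2955 = 951.61 RPM.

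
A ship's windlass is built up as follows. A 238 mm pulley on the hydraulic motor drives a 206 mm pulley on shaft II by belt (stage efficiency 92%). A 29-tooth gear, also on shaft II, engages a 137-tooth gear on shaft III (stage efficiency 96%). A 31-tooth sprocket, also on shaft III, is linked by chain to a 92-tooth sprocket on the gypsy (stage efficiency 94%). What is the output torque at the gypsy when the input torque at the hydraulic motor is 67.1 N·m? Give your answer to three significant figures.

676 N·m

After the belt (206/238): 67.1 × 0.86555 × 0.92 = 53.432 N·m
After the gear mesh (137/29): 53.432 × 4.7241 × 0.96 = 242.32 N·m
After the chain (92/31): 242.32 × 2.9677 × 0.94 = 676 N·m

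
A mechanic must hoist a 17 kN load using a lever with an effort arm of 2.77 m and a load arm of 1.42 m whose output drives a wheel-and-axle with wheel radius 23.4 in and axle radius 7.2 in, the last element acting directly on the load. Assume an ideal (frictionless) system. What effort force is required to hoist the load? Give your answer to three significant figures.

Lever MA = effort arm / load arm = 2.77/1.42 = 1.9507.
Wheel-and-axle MA = R/r = 23.4/7.2 = 3.25.
Combined ideal MA = 1.9507 × 3.25 = 6.3398.
Effort = load / MA = 17 / 6.3398 = 2.6815 kN.

2.68 kN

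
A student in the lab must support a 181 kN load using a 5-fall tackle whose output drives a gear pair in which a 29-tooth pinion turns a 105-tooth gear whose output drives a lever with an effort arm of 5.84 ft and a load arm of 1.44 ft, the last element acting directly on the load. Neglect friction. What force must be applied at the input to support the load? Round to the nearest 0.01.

2.47 kN

Block-and-tackle MA = number of supporting rope parts = 5.
Gear pair MA = 105/29 = 3.6207.
Lever MA = effort arm / load arm = 5.84/1.44 = 4.0556.
Combined ideal MA = 5 × 3.6207 × 4.0556 = 73.42.
Effort = load / MA = 181 / 73.42 = 2.4653 kN.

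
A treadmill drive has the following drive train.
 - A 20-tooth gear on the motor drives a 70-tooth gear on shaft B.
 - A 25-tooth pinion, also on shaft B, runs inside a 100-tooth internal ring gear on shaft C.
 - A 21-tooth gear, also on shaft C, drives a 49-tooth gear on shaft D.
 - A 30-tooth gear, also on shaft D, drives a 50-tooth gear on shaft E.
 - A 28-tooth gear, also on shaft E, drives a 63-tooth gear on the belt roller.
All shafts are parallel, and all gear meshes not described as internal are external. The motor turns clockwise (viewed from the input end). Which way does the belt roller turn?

clockwise

the motor → shaft B: external mesh, 1 reversal → CCW.
shaft B → shaft C: internal mesh, same direction → CCW.
shaft C → shaft D: external mesh, 1 reversal → CW.
shaft D → shaft E: external mesh, 1 reversal → CCW.
shaft E → the belt roller: external mesh, 1 reversal → CW.
4 reversals in total — an even number — so the belt roller turns the same way as the motor.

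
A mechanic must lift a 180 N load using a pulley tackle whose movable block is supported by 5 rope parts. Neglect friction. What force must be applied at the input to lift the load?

36 N

Block-and-tackle MA = number of supporting rope parts = 5.
Effort = load / MA = 180 / 5 = 36 N.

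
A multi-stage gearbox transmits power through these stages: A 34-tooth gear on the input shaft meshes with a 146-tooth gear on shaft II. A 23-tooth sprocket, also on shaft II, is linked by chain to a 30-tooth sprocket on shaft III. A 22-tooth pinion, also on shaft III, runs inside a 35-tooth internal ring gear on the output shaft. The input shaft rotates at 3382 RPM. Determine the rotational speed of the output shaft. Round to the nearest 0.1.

gear mesh 146/34 = 4.2941 → 3382/4.2941 = 787.59 RPM
chain 30/23 = 1.3043 → 787.59/1.3043 = 603.82 RPM
internal gear 35/22 = 1.5909 → 603.82/1.5909 = 379.54 RPM

379.5 RPM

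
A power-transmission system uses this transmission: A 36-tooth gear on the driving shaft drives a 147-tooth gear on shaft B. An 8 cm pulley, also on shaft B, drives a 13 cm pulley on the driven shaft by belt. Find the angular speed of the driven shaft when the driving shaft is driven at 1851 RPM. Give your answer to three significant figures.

the driving shaft → shaft B (gear mesh, 147/36): 1851 ÷ 4.0833 = 453.31 RPM
shaft B → the driven shaft (belt, 13/8): 453.31 ÷ 1.625 = 278.96 RPM

279 RPM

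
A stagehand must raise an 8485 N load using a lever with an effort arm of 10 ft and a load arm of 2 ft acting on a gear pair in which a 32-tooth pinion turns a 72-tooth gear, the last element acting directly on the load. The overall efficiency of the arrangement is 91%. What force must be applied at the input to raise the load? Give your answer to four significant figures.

Lever MA = effort arm / load arm = 10/2 = 5.
Gear pair MA = 72/32 = 2.25.
Combined ideal MA = 5 × 2.25 = 11.25.
Actual MA = 11.25 × 0.91 = 10.238.
Effort = load / actual MA = 8485 / 10.238 = 828.82 N.

828.8 N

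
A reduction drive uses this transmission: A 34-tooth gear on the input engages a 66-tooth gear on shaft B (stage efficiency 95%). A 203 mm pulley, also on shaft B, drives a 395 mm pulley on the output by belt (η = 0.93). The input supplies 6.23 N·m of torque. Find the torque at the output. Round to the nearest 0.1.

20.8 N·m

gear mesh 66/34 = 1.9412 → τ = 6.23·1.9412·0.95 = 11.489 N·m
belt 395/203 = 1.9458 → τ = 11.489·1.9458·0.93 = 20.79 N·m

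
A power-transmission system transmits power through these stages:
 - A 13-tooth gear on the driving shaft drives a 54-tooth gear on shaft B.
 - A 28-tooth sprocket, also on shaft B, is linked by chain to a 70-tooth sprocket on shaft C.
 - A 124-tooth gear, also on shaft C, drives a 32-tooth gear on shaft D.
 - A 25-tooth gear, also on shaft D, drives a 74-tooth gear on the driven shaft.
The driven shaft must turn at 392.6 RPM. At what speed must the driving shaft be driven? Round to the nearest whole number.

3114 RPM

Overall ratio R = 4.1538 × 2.5 × 0.25806 × 2.96 = 7.9325.
Required input speed = output speed × R = 392.6 × 7.9325 = 3114.3 RPM.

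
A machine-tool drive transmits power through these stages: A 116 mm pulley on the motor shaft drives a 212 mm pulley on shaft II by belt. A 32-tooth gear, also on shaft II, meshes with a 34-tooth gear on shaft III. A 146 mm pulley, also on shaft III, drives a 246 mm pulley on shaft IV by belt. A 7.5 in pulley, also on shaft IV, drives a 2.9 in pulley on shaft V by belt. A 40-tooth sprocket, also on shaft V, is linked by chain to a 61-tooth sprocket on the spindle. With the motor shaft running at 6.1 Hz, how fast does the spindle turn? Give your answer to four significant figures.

3.162 Hz

belt 212/116 = 1.8276 → 6.1/1.8276 = 3.3377 Hz
gear mesh 34/32 = 1.0625 → 3.3377/1.0625 = 3.1414 Hz
belt 246/146 = 1.6849 → 3.1414/1.6849 = 1.8644 Hz
belt 2.9/7.5 = 0.38667 → 1.8644/0.38667 = 4.8217 Hz
chain 61/40 = 1.525 → 4.8217/1.525 = 3.1618 Hz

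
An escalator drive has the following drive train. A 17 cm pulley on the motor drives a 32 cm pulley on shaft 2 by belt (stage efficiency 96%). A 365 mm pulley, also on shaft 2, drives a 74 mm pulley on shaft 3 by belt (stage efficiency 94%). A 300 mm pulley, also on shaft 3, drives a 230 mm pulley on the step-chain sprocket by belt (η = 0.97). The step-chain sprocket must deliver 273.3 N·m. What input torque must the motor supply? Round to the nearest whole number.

Overall ratio R = 1.8824 × 0.20274 × 0.76667 = 0.29258; overall efficiency η = 0.96 × 0.94 × 0.97 = 0.8753.
Input torque = output torque / (R × η) = 273.3 / (0.29258 × 0.8753) = 1067.1 N·m.

1067 N·m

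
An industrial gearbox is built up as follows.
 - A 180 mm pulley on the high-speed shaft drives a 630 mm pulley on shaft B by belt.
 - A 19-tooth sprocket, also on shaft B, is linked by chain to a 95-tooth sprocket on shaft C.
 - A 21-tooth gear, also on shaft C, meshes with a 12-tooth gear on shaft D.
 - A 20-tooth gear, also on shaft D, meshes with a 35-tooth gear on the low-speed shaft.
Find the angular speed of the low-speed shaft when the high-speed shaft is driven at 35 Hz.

the high-speed shaft → shaft B (belt, 630/180): 35 ÷ 3.5 = 10 Hz
shaft B → shaft C (chain, 95/19): 10 ÷ 5 = 2 Hz
shaft C → shaft D (gear mesh, 12/21): 2 ÷ 0.57143 = 3.5 Hz
shaft D → the low-speed shaft (gear mesh, 35/20): 3.5 ÷ 1.75 = 2 Hz

2 Hz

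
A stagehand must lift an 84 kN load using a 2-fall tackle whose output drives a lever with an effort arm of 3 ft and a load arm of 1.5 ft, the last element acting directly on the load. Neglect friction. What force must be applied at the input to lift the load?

Block-and-tackle MA = number of supporting rope parts = 2.
Lever MA = effort arm / load arm = 3/1.5 = 2.
Combined ideal MA = 2 × 2 = 4.
Effort = load / MA = 84 / 4 = 21 kN.

21 kN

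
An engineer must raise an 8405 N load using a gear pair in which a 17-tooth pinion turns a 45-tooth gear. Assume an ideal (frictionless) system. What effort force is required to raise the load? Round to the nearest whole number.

3175 N

Gear pair MA = 45/17 = 2.6471.
Effort = load / MA = 8405 / 2.6471 = 3175.2 N.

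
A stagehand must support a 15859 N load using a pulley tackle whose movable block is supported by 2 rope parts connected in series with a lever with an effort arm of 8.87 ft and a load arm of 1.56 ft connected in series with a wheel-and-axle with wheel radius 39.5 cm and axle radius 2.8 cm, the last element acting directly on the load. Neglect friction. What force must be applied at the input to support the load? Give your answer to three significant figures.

98.9 N

Block-and-tackle MA = number of supporting rope parts = 2.
Lever MA = effort arm / load arm = 8.87/1.56 = 5.6859.
Wheel-and-axle MA = R/r = 39.5/2.8 = 14.107.
Combined ideal MA = 2 × 5.6859 × 14.107 = 160.42.
Effort = load / MA = 15859 / 160.42 = 98.857 N.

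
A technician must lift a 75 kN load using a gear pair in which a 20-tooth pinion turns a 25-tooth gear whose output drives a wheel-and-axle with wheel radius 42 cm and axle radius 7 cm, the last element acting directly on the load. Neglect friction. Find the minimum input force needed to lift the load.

Gear pair MA = 25/20 = 1.25.
Wheel-and-axle MA = R/r = 42/7 = 6.
Combined ideal MA = 1.25 × 6 = 7.5.
Effort = load / MA = 75 / 7.5 = 10 kN.

10 kN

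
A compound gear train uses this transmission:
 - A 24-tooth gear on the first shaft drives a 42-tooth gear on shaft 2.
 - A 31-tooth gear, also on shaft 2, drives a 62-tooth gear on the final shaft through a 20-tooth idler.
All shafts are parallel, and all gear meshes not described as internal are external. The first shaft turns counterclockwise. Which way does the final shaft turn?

the first shaft → shaft 2: external mesh, 1 reversal → CW.
shaft 2 → the final shaft: driver → idler → driven is 2 external meshes, 2 reversals → CW.
3 reversals in total — an odd number — so the final shaft turns opposite to the first shaft.

clockwise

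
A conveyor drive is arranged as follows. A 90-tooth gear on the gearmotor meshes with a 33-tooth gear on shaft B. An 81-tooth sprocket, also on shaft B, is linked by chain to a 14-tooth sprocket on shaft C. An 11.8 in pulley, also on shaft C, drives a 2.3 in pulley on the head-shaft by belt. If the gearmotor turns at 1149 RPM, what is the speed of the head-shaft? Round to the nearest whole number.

93016 RPM

the gearmotor → shaft B (gear mesh, 33/90): 1149 ÷ 0.36667 = 3133.6 RPM
shaft B → shaft C (chain, 14/81): 3133.6 ÷ 0.17284 = 18130 RPM
shaft C → the head-shaft (belt, 2.3/11.8): 18130 ÷ 0.19492 = 93016 RPM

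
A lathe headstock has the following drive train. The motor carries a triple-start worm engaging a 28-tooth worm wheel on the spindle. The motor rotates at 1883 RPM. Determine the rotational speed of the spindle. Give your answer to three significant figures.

202 RPM

worm 28/3 = 9.3333 → 1883/9.3333 = 201.75 RPM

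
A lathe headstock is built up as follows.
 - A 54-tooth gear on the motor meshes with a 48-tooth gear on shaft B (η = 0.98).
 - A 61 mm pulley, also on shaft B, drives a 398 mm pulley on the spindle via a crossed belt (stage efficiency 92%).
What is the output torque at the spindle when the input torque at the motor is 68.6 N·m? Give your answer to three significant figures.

359 N·m

After the gear mesh (48/54): 68.6 × 0.88889 × 0.98 = 59.758 N·m
After the belt (398/61): 59.758 × 6.5246 × 0.92 = 358.71 N·m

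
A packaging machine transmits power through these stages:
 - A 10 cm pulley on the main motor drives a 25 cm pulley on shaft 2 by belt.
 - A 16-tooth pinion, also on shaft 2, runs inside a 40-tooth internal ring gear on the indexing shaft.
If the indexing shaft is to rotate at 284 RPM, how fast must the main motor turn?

1775 RPM

Overall ratio R = 2.5 × 2.5 = 6.25.
Required input speed = output speed × R = 284 × 6.25 = 1775 RPM.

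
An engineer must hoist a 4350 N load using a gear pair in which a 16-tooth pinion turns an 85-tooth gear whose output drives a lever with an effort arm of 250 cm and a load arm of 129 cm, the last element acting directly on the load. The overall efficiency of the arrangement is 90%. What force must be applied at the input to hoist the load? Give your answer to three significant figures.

469 N

Gear pair MA = 85/16 = 5.3125.
Lever MA = effort arm / load arm = 250/129 = 1.938.
Combined ideal MA = 5.3125 × 1.938 = 10.296.
Actual MA = 10.296 × 0.90 = 9.266.
Effort = load / actual MA = 4350 / 9.266 = 469.46 N.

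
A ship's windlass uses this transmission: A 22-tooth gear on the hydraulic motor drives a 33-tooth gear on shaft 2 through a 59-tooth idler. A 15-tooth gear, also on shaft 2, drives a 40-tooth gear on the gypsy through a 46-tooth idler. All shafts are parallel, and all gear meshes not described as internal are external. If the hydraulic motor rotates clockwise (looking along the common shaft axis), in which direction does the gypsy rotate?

the hydraulic motor → shaft 2: driver → idler → driven is 2 external meshes, 2 reversals → CW.
shaft 2 → the gypsy: driver → idler → driven is 2 external meshes, 2 reversals → CW.
4 reversals in total — an even number — so the gypsy turns the same way as the hydraulic motor.

clockwise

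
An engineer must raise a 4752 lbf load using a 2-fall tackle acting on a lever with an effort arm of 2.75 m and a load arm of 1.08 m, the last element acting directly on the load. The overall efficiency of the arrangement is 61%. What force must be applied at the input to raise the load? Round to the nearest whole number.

1530 lbf

Block-and-tackle MA = number of supporting rope parts = 2.
Lever MA = effort arm / load arm = 2.75/1.08 = 2.5463.
Combined ideal MA = 2 × 2.5463 = 5.0926.
Actual MA = 5.0926 × 0.61 = 3.1065.
Effort = load / actual MA = 4752 / 3.1065 = 1529.7 lbf.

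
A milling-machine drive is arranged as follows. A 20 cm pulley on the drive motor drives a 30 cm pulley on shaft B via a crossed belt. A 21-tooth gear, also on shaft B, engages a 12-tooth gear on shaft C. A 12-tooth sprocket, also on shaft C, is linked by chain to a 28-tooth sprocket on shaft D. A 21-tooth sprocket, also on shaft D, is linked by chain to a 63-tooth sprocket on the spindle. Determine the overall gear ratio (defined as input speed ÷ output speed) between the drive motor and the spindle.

6

Each stage contributes driven/driver: belt 30/20 = 1.5, gear mesh 12/21 = 0.57143, chain 28/12 = 2.3333, chain 63/21 = 3.
Overall: 1.5 × 0.57143 × 2.3333 × 3 = 6.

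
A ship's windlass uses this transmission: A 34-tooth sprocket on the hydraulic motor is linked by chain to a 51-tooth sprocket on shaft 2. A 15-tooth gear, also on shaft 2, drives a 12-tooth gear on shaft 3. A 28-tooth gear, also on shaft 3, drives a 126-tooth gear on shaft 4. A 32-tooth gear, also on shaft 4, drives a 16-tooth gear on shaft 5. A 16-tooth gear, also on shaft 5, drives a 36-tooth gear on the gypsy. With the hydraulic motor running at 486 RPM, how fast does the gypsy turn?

Chain: ratio = 51/34 = 1.5, so shaft 2 turns at 486 / 1.5 = 324 RPM.
Gear mesh: ratio = 12/15 = 0.8, so shaft 3 turns at 324 / 0.8 = 405 RPM.
Gear mesh: ratio = 126/28 = 4.5, so shaft 4 turns at 405 / 4.5 = 90 RPM.
Gear mesh: ratio = 16/32 = 0.5, so shaft 5 turns at 90 / 0.5 = 180 RPM.
Gear mesh: ratio = 36/16 = 2.25, so the gypsy turns at 180 / 2.25 = 80 RPM.

80 RPM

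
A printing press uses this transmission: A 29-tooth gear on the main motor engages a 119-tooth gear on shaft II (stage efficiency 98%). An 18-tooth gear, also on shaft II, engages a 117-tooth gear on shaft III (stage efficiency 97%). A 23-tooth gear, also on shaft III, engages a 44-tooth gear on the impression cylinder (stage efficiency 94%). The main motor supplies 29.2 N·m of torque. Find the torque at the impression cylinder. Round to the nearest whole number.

1331 N·m

After the gear mesh (119/29): 29.2 × 4.1034 × 0.98 = 117.42 N·m
After the gear mesh (117/18): 117.42 × 6.5 × 0.97 = 740.36 N·m
After the gear mesh (44/23): 740.36 × 1.913 × 0.94 = 1331.4 N·m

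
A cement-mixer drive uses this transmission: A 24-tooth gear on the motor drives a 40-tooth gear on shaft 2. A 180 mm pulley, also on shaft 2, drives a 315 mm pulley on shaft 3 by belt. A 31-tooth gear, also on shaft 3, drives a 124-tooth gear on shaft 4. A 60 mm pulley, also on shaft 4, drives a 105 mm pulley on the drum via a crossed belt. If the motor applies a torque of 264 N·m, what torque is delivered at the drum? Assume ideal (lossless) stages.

After the gear mesh (40/24): 264 × 1.6667 = 440 N·m
After the belt (315/180): 440 × 1.75 = 770 N·m
After the gear mesh (124/31): 770 × 4 = 3080 N·m
After the belt (105/60): 3080 × 1.75 = 5390 N·m

5390 N·m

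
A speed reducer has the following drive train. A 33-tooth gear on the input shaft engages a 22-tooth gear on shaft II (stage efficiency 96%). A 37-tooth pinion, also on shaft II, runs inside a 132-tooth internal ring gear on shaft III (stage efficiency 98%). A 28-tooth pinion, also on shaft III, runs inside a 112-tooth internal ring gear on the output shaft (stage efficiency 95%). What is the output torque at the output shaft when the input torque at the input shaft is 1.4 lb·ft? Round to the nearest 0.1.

11.9 lb·ft

gear mesh 22/33 = 0.66667 → τ = 1.4·0.66667·0.96 = 0.896 lb·ft
internal gear 132/37 = 3.5676 → τ = 0.896·3.5676·0.98 = 3.1326 lb·ft
internal gear 112/28 = 4 → τ = 3.1326·4·0.95 = 11.904 lb·ft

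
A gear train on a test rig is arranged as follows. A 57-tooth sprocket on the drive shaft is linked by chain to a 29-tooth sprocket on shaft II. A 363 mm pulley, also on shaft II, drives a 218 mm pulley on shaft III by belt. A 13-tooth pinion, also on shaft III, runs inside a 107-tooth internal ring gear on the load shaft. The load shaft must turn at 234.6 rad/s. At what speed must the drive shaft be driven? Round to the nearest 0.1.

Overall ratio R = 0.50877 × 0.60055 × 8.2308 = 2.5149.
Required input speed = output speed × R = 234.6 × 2.5149 = 589.99 rad/s.

590.0 rad/s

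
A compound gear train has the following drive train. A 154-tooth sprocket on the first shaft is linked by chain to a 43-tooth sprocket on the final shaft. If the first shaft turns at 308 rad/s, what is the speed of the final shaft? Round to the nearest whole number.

the first shaft → the final shaft (chain, 43/154): 308 ÷ 0.27922 = 1103.1 rad/s

1103 rad/s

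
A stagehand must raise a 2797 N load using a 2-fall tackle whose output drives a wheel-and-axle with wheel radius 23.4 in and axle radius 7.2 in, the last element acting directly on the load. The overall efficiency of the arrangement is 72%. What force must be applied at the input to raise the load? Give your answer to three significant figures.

598 N

Block-and-tackle MA = number of supporting rope parts = 2.
Wheel-and-axle MA = R/r = 23.4/7.2 = 3.25.
Combined ideal MA = 2 × 3.25 = 6.5.
Actual MA = 6.5 × 0.72 = 4.68.
Effort = load / actual MA = 2797 / 4.68 = 597.65 N.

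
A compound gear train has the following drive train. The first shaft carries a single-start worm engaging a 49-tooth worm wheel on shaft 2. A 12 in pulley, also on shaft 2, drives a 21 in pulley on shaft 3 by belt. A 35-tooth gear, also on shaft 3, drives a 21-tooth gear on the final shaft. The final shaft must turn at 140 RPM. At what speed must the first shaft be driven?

Overall ratio R = 49 × 1.75 × 0.6 = 51.45.
Required input speed = output speed × R = 140 × 51.45 = 7203 RPM.

7203 RPM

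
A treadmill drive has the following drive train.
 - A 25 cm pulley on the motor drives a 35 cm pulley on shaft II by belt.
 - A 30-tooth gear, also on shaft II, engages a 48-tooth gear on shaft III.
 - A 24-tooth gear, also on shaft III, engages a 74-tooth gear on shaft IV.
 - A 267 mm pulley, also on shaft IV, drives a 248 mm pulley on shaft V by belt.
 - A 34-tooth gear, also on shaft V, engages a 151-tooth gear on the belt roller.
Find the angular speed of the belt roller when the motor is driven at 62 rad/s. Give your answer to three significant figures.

2.18 rad/s

the motor → shaft II (belt, 35/25): 62 ÷ 1.4 = 44.286 rad/s
shaft II → shaft III (gear mesh, 48/30): 44.286 ÷ 1.6 = 27.679 rad/s
shaft III → shaft IV (gear mesh, 74/24): 27.679 ÷ 3.0833 = 8.9768 rad/s
shaft IV → shaft V (belt, 248/267): 8.9768 ÷ 0.92884 = 9.6646 rad/s
shaft V → the belt roller (gear mesh, 151/34): 9.6646 ÷ 4.4412 = 2.1761 rad/s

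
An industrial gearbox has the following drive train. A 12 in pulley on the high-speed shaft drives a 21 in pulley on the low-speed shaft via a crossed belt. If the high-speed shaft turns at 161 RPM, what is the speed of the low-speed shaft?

92 RPM

belt 21/12 = 1.75 → 161/1.75 = 92 RPM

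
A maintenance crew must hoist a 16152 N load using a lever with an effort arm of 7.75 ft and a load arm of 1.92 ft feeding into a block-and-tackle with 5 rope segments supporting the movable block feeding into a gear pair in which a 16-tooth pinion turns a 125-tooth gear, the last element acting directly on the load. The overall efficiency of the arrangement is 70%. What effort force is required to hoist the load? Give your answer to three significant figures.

Lever MA = effort arm / load arm = 7.75/1.92 = 4.0365.
Block-and-tackle MA = number of supporting rope parts = 5.
Gear pair MA = 125/16 = 7.8125.
Combined ideal MA = 4.0365 × 5 × 7.8125 = 157.67.
Actual MA = 157.67 × 0.70 = 110.37.
Effort = load / actual MA = 16152 / 110.37 = 146.34 N.

146 N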